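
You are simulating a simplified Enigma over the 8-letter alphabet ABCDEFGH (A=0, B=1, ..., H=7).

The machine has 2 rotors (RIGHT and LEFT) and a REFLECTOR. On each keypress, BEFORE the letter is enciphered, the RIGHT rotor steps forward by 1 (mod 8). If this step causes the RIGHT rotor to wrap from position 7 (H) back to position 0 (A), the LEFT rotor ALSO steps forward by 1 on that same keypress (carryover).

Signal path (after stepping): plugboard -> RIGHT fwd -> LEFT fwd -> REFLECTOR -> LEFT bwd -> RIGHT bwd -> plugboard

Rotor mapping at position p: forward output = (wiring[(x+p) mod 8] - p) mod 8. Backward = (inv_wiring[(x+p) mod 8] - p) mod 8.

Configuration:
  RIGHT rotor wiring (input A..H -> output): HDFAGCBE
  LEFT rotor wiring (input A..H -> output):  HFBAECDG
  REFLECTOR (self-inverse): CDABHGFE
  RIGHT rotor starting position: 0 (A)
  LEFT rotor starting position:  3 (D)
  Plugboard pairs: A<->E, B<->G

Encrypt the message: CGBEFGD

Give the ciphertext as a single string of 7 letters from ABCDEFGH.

Char 1 ('C'): step: R->1, L=3; C->plug->C->R->H->L->G->refl->F->L'->A->R'->F->plug->F
Char 2 ('G'): step: R->2, L=3; G->plug->B->R->G->L->C->refl->A->L'->D->R'->A->plug->E
Char 3 ('B'): step: R->3, L=3; B->plug->G->R->A->L->F->refl->G->L'->H->R'->C->plug->C
Char 4 ('E'): step: R->4, L=3; E->plug->A->R->C->L->H->refl->E->L'->F->R'->C->plug->C
Char 5 ('F'): step: R->5, L=3; F->plug->F->R->A->L->F->refl->G->L'->H->R'->C->plug->C
Char 6 ('G'): step: R->6, L=3; G->plug->B->R->G->L->C->refl->A->L'->D->R'->A->plug->E
Char 7 ('D'): step: R->7, L=3; D->plug->D->R->G->L->C->refl->A->L'->D->R'->G->plug->B

Answer: FECCCEB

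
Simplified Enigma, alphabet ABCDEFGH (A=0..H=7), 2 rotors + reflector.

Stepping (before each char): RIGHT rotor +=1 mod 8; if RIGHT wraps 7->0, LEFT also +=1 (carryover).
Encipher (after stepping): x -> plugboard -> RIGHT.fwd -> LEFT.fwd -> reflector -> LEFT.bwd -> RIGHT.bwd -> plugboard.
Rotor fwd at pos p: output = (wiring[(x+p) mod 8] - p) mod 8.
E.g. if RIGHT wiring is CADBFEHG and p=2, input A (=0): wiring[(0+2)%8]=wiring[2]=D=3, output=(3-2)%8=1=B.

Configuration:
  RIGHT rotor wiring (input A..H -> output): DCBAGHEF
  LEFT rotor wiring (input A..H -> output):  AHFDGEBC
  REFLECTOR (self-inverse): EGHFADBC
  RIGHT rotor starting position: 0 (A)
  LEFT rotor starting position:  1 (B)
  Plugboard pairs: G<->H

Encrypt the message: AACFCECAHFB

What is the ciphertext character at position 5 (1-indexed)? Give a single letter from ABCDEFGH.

Char 1 ('A'): step: R->1, L=1; A->plug->A->R->B->L->E->refl->A->L'->F->R'->D->plug->D
Char 2 ('A'): step: R->2, L=1; A->plug->A->R->H->L->H->refl->C->L'->C->R'->E->plug->E
Char 3 ('C'): step: R->3, L=1; C->plug->C->R->E->L->D->refl->F->L'->D->R'->B->plug->B
Char 4 ('F'): step: R->4, L=1; F->plug->F->R->G->L->B->refl->G->L'->A->R'->C->plug->C
Char 5 ('C'): step: R->5, L=1; C->plug->C->R->A->L->G->refl->B->L'->G->R'->D->plug->D

D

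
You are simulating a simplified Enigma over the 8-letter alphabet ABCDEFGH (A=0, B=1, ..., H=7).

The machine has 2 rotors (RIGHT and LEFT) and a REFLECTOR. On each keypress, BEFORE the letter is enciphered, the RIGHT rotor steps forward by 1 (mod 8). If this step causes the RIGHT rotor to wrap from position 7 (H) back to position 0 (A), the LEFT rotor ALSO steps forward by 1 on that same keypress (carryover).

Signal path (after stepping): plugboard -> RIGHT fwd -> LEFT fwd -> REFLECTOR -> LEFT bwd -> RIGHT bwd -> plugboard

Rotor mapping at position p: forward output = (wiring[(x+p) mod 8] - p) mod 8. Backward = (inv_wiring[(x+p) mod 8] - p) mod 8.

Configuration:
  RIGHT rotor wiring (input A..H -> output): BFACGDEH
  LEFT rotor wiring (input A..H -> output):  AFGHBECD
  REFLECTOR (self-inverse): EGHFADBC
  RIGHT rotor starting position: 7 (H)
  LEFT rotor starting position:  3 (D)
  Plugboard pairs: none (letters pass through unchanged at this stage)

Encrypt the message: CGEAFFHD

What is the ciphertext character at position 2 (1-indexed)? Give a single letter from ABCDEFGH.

Char 1 ('C'): step: R->0, L->4 (L advanced); C->plug->C->R->A->L->F->refl->D->L'->H->R'->H->plug->H
Char 2 ('G'): step: R->1, L=4; G->plug->G->R->G->L->C->refl->H->L'->D->R'->F->plug->F

F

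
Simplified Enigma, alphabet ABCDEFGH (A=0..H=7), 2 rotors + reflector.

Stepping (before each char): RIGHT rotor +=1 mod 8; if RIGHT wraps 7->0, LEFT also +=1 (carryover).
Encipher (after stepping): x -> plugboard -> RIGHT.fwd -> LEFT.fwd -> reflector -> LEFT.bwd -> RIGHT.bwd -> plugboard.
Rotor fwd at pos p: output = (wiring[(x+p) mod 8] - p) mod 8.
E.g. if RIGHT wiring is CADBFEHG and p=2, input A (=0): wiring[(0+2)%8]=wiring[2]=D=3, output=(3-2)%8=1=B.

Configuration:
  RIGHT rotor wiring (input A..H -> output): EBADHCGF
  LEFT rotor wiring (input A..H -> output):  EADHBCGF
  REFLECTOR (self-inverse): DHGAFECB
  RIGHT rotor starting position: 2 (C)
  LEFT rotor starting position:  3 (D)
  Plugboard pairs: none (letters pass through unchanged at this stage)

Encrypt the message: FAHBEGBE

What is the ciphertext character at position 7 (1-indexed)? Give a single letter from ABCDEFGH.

Char 1 ('F'): step: R->3, L=3; F->plug->F->R->B->L->G->refl->C->L'->E->R'->B->plug->B
Char 2 ('A'): step: R->4, L=3; A->plug->A->R->D->L->D->refl->A->L'->H->R'->H->plug->H
Char 3 ('H'): step: R->5, L=3; H->plug->H->R->C->L->H->refl->B->L'->F->R'->A->plug->A
Char 4 ('B'): step: R->6, L=3; B->plug->B->R->H->L->A->refl->D->L'->D->R'->D->plug->D
Char 5 ('E'): step: R->7, L=3; E->plug->E->R->E->L->C->refl->G->L'->B->R'->D->plug->D
Char 6 ('G'): step: R->0, L->4 (L advanced); G->plug->G->R->G->L->H->refl->B->L'->D->R'->D->plug->D
Char 7 ('B'): step: R->1, L=4; B->plug->B->R->H->L->D->refl->A->L'->E->R'->G->plug->G

G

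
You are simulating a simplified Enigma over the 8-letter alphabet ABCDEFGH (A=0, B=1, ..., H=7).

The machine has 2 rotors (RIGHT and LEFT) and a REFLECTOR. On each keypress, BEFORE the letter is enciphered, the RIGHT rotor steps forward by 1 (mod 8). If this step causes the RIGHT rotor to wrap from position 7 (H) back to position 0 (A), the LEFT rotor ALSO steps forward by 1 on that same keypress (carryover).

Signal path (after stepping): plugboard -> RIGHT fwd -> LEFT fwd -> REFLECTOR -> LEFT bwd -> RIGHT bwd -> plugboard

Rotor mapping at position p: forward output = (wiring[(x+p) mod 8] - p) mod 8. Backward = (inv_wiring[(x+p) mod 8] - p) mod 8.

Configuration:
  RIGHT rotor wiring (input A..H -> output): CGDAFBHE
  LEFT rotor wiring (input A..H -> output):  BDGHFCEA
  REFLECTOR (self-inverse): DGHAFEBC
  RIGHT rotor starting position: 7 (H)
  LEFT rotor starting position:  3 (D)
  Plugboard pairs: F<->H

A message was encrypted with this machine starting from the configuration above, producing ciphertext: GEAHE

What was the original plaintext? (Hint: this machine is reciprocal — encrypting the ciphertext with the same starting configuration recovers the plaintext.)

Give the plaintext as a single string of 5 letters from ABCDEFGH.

Answer: AFGBB

Derivation:
Char 1 ('G'): step: R->0, L->4 (L advanced); G->plug->G->R->H->L->D->refl->A->L'->C->R'->A->plug->A
Char 2 ('E'): step: R->1, L=4; E->plug->E->R->A->L->B->refl->G->L'->B->R'->H->plug->F
Char 3 ('A'): step: R->2, L=4; A->plug->A->R->B->L->G->refl->B->L'->A->R'->G->plug->G
Char 4 ('H'): step: R->3, L=4; H->plug->F->R->H->L->D->refl->A->L'->C->R'->B->plug->B
Char 5 ('E'): step: R->4, L=4; E->plug->E->R->G->L->C->refl->H->L'->F->R'->B->plug->B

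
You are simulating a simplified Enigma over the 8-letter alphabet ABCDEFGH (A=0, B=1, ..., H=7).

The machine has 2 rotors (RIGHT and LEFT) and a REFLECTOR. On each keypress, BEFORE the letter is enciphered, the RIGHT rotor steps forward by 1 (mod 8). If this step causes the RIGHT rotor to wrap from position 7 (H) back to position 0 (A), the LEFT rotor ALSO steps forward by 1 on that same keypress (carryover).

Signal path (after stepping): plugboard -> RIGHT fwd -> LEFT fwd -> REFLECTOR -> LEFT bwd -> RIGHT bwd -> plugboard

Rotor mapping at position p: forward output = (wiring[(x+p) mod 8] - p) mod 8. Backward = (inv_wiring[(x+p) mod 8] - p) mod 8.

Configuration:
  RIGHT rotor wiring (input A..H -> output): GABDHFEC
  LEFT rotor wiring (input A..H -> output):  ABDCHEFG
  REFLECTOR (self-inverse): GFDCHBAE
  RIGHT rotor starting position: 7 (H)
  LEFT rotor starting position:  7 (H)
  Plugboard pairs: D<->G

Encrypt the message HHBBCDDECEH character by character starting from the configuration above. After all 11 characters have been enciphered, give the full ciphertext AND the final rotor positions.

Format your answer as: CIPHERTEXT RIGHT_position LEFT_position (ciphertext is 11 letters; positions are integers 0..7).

Answer: GEHDHGAHDDE 2 1

Derivation:
Char 1 ('H'): step: R->0, L->0 (L advanced); H->plug->H->R->C->L->D->refl->C->L'->D->R'->D->plug->G
Char 2 ('H'): step: R->1, L=0; H->plug->H->R->F->L->E->refl->H->L'->E->R'->E->plug->E
Char 3 ('B'): step: R->2, L=0; B->plug->B->R->B->L->B->refl->F->L'->G->R'->H->plug->H
Char 4 ('B'): step: R->3, L=0; B->plug->B->R->E->L->H->refl->E->L'->F->R'->G->plug->D
Char 5 ('C'): step: R->4, L=0; C->plug->C->R->A->L->A->refl->G->L'->H->R'->H->plug->H
Char 6 ('D'): step: R->5, L=0; D->plug->G->R->G->L->F->refl->B->L'->B->R'->D->plug->G
Char 7 ('D'): step: R->6, L=0; D->plug->G->R->B->L->B->refl->F->L'->G->R'->A->plug->A
Char 8 ('E'): step: R->7, L=0; E->plug->E->R->E->L->H->refl->E->L'->F->R'->H->plug->H
Char 9 ('C'): step: R->0, L->1 (L advanced); C->plug->C->R->B->L->C->refl->D->L'->E->R'->G->plug->D
Char 10 ('E'): step: R->1, L=1; E->plug->E->R->E->L->D->refl->C->L'->B->R'->G->plug->D
Char 11 ('H'): step: R->2, L=1; H->plug->H->R->G->L->F->refl->B->L'->C->R'->E->plug->E
Final: ciphertext=GEHDHGAHDDE, RIGHT=2, LEFT=1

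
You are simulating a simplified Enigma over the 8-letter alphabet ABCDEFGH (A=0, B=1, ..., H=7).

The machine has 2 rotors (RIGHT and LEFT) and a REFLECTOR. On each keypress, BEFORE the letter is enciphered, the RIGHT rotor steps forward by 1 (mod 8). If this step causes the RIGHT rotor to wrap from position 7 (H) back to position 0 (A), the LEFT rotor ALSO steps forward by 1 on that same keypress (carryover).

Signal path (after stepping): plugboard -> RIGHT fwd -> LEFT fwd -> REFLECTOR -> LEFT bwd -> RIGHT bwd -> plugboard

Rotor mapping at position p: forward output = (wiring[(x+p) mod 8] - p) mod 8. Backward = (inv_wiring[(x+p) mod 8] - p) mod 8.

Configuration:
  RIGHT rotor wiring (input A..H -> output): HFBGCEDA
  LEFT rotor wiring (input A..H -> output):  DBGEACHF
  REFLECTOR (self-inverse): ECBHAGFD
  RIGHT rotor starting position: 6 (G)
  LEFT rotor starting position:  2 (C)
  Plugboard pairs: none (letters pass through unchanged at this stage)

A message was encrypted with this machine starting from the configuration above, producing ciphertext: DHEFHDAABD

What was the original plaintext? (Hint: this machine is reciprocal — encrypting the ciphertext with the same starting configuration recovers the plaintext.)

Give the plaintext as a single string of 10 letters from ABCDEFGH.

Answer: HFCECBDEHG

Derivation:
Char 1 ('D'): step: R->7, L=2; D->plug->D->R->C->L->G->refl->F->L'->E->R'->H->plug->H
Char 2 ('H'): step: R->0, L->3 (L advanced); H->plug->H->R->A->L->B->refl->C->L'->E->R'->F->plug->F
Char 3 ('E'): step: R->1, L=3; E->plug->E->R->D->L->E->refl->A->L'->F->R'->C->plug->C
Char 4 ('F'): step: R->2, L=3; F->plug->F->R->G->L->G->refl->F->L'->B->R'->E->plug->E
Char 5 ('H'): step: R->3, L=3; H->plug->H->R->G->L->G->refl->F->L'->B->R'->C->plug->C
Char 6 ('D'): step: R->4, L=3; D->plug->D->R->E->L->C->refl->B->L'->A->R'->B->plug->B
Char 7 ('A'): step: R->5, L=3; A->plug->A->R->H->L->D->refl->H->L'->C->R'->D->plug->D
Char 8 ('A'): step: R->6, L=3; A->plug->A->R->F->L->A->refl->E->L'->D->R'->E->plug->E
Char 9 ('B'): step: R->7, L=3; B->plug->B->R->A->L->B->refl->C->L'->E->R'->H->plug->H
Char 10 ('D'): step: R->0, L->4 (L advanced); D->plug->D->R->G->L->C->refl->B->L'->D->R'->G->plug->G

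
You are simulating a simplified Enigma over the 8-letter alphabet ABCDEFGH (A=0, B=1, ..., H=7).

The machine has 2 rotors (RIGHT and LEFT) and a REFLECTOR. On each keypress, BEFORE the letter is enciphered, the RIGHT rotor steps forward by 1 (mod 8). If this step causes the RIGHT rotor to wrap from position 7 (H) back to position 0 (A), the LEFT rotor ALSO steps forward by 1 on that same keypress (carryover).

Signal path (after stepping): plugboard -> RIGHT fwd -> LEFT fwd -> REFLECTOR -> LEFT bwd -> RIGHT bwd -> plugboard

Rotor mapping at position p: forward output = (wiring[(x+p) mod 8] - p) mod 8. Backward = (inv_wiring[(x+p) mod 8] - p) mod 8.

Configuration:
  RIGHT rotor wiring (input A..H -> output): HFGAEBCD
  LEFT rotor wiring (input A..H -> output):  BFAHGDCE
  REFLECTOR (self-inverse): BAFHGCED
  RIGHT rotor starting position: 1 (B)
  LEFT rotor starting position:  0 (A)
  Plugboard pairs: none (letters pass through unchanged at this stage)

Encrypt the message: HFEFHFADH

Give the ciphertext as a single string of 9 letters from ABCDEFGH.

Char 1 ('H'): step: R->2, L=0; H->plug->H->R->D->L->H->refl->D->L'->F->R'->G->plug->G
Char 2 ('F'): step: R->3, L=0; F->plug->F->R->E->L->G->refl->E->L'->H->R'->D->plug->D
Char 3 ('E'): step: R->4, L=0; E->plug->E->R->D->L->H->refl->D->L'->F->R'->B->plug->B
Char 4 ('F'): step: R->5, L=0; F->plug->F->R->B->L->F->refl->C->L'->G->R'->C->plug->C
Char 5 ('H'): step: R->6, L=0; H->plug->H->R->D->L->H->refl->D->L'->F->R'->B->plug->B
Char 6 ('F'): step: R->7, L=0; F->plug->F->R->F->L->D->refl->H->L'->D->R'->H->plug->H
Char 7 ('A'): step: R->0, L->1 (L advanced); A->plug->A->R->H->L->A->refl->B->L'->F->R'->B->plug->B
Char 8 ('D'): step: R->1, L=1; D->plug->D->R->D->L->F->refl->C->L'->E->R'->A->plug->A
Char 9 ('H'): step: R->2, L=1; H->plug->H->R->D->L->F->refl->C->L'->E->R'->A->plug->A

Answer: GDBCBHBAA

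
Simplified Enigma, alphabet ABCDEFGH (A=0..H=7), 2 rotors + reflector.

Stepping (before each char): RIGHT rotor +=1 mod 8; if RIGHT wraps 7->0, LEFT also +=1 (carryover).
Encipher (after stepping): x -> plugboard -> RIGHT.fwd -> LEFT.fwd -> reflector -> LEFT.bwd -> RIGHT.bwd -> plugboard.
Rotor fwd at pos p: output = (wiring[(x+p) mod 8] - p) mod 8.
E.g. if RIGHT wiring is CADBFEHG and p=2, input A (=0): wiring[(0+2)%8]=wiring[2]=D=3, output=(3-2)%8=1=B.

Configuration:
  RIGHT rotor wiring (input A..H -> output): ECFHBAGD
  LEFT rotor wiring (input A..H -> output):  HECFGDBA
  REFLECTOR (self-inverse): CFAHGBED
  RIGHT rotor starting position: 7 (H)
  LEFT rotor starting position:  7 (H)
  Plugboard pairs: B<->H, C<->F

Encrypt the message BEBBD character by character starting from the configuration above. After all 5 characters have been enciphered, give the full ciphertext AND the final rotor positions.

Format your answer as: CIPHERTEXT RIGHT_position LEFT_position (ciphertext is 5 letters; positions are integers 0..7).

Char 1 ('B'): step: R->0, L->0 (L advanced); B->plug->H->R->D->L->F->refl->B->L'->G->R'->G->plug->G
Char 2 ('E'): step: R->1, L=0; E->plug->E->R->H->L->A->refl->C->L'->C->R'->G->plug->G
Char 3 ('B'): step: R->2, L=0; B->plug->H->R->A->L->H->refl->D->L'->F->R'->B->plug->H
Char 4 ('B'): step: R->3, L=0; B->plug->H->R->C->L->C->refl->A->L'->H->R'->G->plug->G
Char 5 ('D'): step: R->4, L=0; D->plug->D->R->H->L->A->refl->C->L'->C->R'->C->plug->F
Final: ciphertext=GGHGF, RIGHT=4, LEFT=0

Answer: GGHGF 4 0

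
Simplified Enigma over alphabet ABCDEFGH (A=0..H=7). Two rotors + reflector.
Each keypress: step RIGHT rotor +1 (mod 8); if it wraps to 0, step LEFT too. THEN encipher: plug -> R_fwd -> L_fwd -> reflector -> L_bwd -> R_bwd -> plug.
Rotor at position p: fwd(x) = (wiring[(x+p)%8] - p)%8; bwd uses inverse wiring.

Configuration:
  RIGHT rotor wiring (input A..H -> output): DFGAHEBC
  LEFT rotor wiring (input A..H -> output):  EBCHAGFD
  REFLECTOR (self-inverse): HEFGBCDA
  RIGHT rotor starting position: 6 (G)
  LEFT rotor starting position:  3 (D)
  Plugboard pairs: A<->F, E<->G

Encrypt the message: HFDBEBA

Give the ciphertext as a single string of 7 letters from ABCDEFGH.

Answer: CACGAEC

Derivation:
Char 1 ('H'): step: R->7, L=3; H->plug->H->R->C->L->D->refl->G->L'->G->R'->C->plug->C
Char 2 ('F'): step: R->0, L->4 (L advanced); F->plug->A->R->D->L->H->refl->A->L'->E->R'->F->plug->A
Char 3 ('D'): step: R->1, L=4; D->plug->D->R->G->L->G->refl->D->L'->H->R'->C->plug->C
Char 4 ('B'): step: R->2, L=4; B->plug->B->R->G->L->G->refl->D->L'->H->R'->E->plug->G
Char 5 ('E'): step: R->3, L=4; E->plug->G->R->C->L->B->refl->E->L'->A->R'->F->plug->A
Char 6 ('B'): step: R->4, L=4; B->plug->B->R->A->L->E->refl->B->L'->C->R'->G->plug->E
Char 7 ('A'): step: R->5, L=4; A->plug->F->R->B->L->C->refl->F->L'->F->R'->C->plug->C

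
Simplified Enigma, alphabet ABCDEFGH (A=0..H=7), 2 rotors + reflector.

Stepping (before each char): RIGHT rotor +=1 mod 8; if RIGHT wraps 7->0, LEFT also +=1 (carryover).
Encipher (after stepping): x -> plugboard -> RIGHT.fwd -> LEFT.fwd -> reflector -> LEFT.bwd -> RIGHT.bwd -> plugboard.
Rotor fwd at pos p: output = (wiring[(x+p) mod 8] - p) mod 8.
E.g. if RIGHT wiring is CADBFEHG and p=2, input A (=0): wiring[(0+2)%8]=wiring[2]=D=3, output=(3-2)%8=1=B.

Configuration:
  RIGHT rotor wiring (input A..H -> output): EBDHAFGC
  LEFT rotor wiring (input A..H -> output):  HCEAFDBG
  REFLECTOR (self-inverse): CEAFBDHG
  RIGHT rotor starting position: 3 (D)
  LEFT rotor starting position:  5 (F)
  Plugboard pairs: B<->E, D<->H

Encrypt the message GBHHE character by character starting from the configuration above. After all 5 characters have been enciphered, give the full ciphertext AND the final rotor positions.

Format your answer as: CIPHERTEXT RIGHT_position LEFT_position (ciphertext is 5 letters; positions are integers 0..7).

Char 1 ('G'): step: R->4, L=5; G->plug->G->R->H->L->A->refl->C->L'->D->R'->H->plug->D
Char 2 ('B'): step: R->5, L=5; B->plug->E->R->E->L->F->refl->D->L'->G->R'->F->plug->F
Char 3 ('H'): step: R->6, L=5; H->plug->D->R->D->L->C->refl->A->L'->H->R'->H->plug->D
Char 4 ('H'): step: R->7, L=5; H->plug->D->R->E->L->F->refl->D->L'->G->R'->G->plug->G
Char 5 ('E'): step: R->0, L->6 (L advanced); E->plug->B->R->B->L->A->refl->C->L'->F->R'->F->plug->F
Final: ciphertext=DFDGF, RIGHT=0, LEFT=6

Answer: DFDGF 0 6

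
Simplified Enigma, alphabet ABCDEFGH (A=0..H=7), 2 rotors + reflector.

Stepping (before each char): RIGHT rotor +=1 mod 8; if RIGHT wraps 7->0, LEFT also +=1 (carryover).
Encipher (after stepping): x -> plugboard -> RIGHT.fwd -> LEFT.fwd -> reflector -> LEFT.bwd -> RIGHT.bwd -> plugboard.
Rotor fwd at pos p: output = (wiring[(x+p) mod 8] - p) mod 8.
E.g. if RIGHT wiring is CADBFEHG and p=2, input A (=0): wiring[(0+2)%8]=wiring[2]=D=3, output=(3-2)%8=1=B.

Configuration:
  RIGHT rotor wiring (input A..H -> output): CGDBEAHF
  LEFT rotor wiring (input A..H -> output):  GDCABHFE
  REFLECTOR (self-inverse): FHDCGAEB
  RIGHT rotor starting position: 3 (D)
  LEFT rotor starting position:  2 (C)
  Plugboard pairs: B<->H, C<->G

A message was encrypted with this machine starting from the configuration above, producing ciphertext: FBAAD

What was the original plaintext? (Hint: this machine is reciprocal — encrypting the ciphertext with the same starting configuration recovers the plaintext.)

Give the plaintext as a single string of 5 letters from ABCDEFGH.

Char 1 ('F'): step: R->4, L=2; F->plug->F->R->C->L->H->refl->B->L'->H->R'->G->plug->C
Char 2 ('B'): step: R->5, L=2; B->plug->H->R->H->L->B->refl->H->L'->C->R'->B->plug->H
Char 3 ('A'): step: R->6, L=2; A->plug->A->R->B->L->G->refl->E->L'->G->R'->G->plug->C
Char 4 ('A'): step: R->7, L=2; A->plug->A->R->G->L->E->refl->G->L'->B->R'->G->plug->C
Char 5 ('D'): step: R->0, L->3 (L advanced); D->plug->D->R->B->L->G->refl->E->L'->C->R'->A->plug->A

Answer: CHCCA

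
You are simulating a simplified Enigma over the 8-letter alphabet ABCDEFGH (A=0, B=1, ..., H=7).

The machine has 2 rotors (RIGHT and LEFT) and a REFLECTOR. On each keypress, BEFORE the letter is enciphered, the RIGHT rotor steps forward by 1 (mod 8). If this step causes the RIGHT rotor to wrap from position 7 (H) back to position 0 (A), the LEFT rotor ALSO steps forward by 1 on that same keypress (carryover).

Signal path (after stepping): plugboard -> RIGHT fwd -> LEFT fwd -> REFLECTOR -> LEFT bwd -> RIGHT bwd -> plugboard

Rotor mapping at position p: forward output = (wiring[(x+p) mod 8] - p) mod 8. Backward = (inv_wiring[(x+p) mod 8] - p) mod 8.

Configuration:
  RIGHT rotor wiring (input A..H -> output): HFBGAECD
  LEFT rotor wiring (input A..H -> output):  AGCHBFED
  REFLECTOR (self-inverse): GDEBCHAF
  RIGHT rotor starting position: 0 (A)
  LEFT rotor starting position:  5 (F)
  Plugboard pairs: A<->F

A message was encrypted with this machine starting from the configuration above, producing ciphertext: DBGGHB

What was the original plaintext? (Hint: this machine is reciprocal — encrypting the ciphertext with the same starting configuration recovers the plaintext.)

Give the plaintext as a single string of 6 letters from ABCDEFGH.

Answer: HHEAAC

Derivation:
Char 1 ('D'): step: R->1, L=5; D->plug->D->R->H->L->E->refl->C->L'->G->R'->H->plug->H
Char 2 ('B'): step: R->2, L=5; B->plug->B->R->E->L->B->refl->D->L'->D->R'->H->plug->H
Char 3 ('G'): step: R->3, L=5; G->plug->G->R->C->L->G->refl->A->L'->A->R'->E->plug->E
Char 4 ('G'): step: R->4, L=5; G->plug->G->R->F->L->F->refl->H->L'->B->R'->F->plug->A
Char 5 ('H'): step: R->5, L=5; H->plug->H->R->D->L->D->refl->B->L'->E->R'->F->plug->A
Char 6 ('B'): step: R->6, L=5; B->plug->B->R->F->L->F->refl->H->L'->B->R'->C->plug->C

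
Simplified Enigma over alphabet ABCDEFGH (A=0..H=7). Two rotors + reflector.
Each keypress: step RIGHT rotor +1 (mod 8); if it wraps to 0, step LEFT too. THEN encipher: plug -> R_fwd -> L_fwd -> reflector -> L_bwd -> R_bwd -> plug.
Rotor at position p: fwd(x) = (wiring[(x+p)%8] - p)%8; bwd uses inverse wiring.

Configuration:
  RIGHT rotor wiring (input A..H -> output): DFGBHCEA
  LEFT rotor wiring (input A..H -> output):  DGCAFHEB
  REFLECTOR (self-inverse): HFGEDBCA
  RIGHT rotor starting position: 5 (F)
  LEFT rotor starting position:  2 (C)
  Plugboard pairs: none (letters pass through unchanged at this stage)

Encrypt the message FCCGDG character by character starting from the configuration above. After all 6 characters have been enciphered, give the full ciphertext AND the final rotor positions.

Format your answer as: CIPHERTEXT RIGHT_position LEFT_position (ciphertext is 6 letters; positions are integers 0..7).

Answer: AGFBHA 3 3

Derivation:
Char 1 ('F'): step: R->6, L=2; F->plug->F->R->D->L->F->refl->B->L'->G->R'->A->plug->A
Char 2 ('C'): step: R->7, L=2; C->plug->C->R->G->L->B->refl->F->L'->D->R'->G->plug->G
Char 3 ('C'): step: R->0, L->3 (L advanced); C->plug->C->R->G->L->D->refl->E->L'->C->R'->F->plug->F
Char 4 ('G'): step: R->1, L=3; G->plug->G->R->H->L->H->refl->A->L'->F->R'->B->plug->B
Char 5 ('D'): step: R->2, L=3; D->plug->D->R->A->L->F->refl->B->L'->D->R'->H->plug->H
Char 6 ('G'): step: R->3, L=3; G->plug->G->R->C->L->E->refl->D->L'->G->R'->A->plug->A
Final: ciphertext=AGFBHA, RIGHT=3, LEFT=3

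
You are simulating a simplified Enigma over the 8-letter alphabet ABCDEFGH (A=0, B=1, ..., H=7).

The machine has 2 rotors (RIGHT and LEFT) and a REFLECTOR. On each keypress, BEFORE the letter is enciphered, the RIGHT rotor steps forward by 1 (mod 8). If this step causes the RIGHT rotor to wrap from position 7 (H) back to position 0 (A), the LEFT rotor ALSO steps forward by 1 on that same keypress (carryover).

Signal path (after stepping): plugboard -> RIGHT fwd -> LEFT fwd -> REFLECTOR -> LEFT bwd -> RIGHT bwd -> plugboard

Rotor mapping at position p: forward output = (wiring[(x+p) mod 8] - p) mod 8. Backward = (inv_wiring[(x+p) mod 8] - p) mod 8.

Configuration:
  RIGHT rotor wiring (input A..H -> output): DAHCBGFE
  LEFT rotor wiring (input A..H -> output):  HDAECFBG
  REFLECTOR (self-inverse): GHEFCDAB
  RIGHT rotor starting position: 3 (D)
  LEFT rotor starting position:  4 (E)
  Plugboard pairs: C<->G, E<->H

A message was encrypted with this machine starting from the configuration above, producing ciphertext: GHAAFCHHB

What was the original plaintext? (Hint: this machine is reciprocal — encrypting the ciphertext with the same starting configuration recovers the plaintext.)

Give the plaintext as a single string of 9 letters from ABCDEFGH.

Char 1 ('G'): step: R->4, L=4; G->plug->C->R->B->L->B->refl->H->L'->F->R'->A->plug->A
Char 2 ('H'): step: R->5, L=4; H->plug->E->R->D->L->C->refl->E->L'->G->R'->D->plug->D
Char 3 ('A'): step: R->6, L=4; A->plug->A->R->H->L->A->refl->G->L'->A->R'->H->plug->E
Char 4 ('A'): step: R->7, L=4; A->plug->A->R->F->L->H->refl->B->L'->B->R'->C->plug->G
Char 5 ('F'): step: R->0, L->5 (L advanced); F->plug->F->R->G->L->H->refl->B->L'->C->R'->D->plug->D
Char 6 ('C'): step: R->1, L=5; C->plug->G->R->D->L->C->refl->E->L'->B->R'->C->plug->G
Char 7 ('H'): step: R->2, L=5; H->plug->E->R->D->L->C->refl->E->L'->B->R'->G->plug->C
Char 8 ('H'): step: R->3, L=5; H->plug->E->R->B->L->E->refl->C->L'->D->R'->C->plug->G
Char 9 ('B'): step: R->4, L=5; B->plug->B->R->C->L->B->refl->H->L'->G->R'->H->plug->E

Answer: ADEGDGCGE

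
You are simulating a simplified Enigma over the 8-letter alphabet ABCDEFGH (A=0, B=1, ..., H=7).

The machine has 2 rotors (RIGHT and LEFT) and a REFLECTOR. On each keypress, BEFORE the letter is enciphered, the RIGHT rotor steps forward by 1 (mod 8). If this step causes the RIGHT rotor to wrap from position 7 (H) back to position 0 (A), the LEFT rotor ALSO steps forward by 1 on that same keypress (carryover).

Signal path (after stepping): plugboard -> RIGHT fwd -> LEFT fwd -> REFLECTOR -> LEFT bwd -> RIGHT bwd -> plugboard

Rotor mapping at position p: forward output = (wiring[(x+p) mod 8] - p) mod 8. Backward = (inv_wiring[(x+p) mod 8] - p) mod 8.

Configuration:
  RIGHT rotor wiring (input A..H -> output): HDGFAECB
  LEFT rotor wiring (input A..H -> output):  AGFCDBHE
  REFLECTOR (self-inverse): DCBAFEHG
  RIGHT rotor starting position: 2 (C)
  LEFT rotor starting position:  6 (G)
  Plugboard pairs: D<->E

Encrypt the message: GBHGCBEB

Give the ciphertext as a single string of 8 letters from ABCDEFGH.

Answer: AGADFGCE

Derivation:
Char 1 ('G'): step: R->3, L=6; G->plug->G->R->A->L->B->refl->C->L'->C->R'->A->plug->A
Char 2 ('B'): step: R->4, L=6; B->plug->B->R->A->L->B->refl->C->L'->C->R'->G->plug->G
Char 3 ('H'): step: R->5, L=6; H->plug->H->R->D->L->A->refl->D->L'->H->R'->A->plug->A
Char 4 ('G'): step: R->6, L=6; G->plug->G->R->C->L->C->refl->B->L'->A->R'->E->plug->D
Char 5 ('C'): step: R->7, L=6; C->plug->C->R->E->L->H->refl->G->L'->B->R'->F->plug->F
Char 6 ('B'): step: R->0, L->7 (L advanced); B->plug->B->R->D->L->G->refl->H->L'->C->R'->G->plug->G
Char 7 ('E'): step: R->1, L=7; E->plug->D->R->H->L->A->refl->D->L'->E->R'->C->plug->C
Char 8 ('B'): step: R->2, L=7; B->plug->B->R->D->L->G->refl->H->L'->C->R'->D->plug->E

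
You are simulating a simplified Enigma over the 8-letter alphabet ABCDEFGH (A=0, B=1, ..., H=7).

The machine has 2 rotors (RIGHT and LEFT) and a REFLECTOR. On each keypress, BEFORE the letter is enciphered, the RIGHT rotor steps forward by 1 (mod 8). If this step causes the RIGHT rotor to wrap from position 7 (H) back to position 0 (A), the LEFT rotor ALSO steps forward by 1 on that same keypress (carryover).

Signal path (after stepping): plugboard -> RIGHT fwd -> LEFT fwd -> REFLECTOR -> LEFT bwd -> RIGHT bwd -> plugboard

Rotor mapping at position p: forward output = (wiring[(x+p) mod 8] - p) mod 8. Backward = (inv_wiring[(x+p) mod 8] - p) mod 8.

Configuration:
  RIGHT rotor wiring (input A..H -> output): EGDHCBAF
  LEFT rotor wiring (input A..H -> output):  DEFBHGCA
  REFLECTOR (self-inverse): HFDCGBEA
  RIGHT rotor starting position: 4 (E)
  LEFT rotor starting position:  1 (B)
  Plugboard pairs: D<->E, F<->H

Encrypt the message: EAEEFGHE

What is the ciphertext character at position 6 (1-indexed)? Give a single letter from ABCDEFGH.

Char 1 ('E'): step: R->5, L=1; E->plug->D->R->H->L->C->refl->D->L'->A->R'->C->plug->C
Char 2 ('A'): step: R->6, L=1; A->plug->A->R->C->L->A->refl->H->L'->G->R'->C->plug->C
Char 3 ('E'): step: R->7, L=1; E->plug->D->R->E->L->F->refl->B->L'->F->R'->B->plug->B
Char 4 ('E'): step: R->0, L->2 (L advanced); E->plug->D->R->H->L->C->refl->D->L'->A->R'->G->plug->G
Char 5 ('F'): step: R->1, L=2; F->plug->H->R->D->L->E->refl->G->L'->F->R'->A->plug->A
Char 6 ('G'): step: R->2, L=2; G->plug->G->R->C->L->F->refl->B->L'->G->R'->E->plug->D

D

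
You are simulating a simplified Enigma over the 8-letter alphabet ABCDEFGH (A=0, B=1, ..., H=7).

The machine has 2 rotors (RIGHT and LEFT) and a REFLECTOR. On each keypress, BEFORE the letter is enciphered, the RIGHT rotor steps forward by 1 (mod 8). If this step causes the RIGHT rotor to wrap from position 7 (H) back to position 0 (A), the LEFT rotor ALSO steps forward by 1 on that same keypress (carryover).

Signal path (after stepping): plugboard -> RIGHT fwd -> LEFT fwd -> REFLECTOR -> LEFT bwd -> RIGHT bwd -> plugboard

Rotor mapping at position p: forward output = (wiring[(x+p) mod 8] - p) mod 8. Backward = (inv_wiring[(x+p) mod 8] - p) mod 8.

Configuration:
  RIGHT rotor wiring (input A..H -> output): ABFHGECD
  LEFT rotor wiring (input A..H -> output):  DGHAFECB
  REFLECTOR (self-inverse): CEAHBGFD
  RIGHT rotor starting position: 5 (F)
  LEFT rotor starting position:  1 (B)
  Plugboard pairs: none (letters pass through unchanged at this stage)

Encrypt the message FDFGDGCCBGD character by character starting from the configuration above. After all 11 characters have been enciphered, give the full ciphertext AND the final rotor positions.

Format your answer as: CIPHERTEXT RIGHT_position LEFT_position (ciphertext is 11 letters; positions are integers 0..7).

Char 1 ('F'): step: R->6, L=1; F->plug->F->R->B->L->G->refl->F->L'->A->R'->G->plug->G
Char 2 ('D'): step: R->7, L=1; D->plug->D->R->G->L->A->refl->C->L'->H->R'->F->plug->F
Char 3 ('F'): step: R->0, L->2 (L advanced); F->plug->F->R->E->L->A->refl->C->L'->D->R'->H->plug->H
Char 4 ('G'): step: R->1, L=2; G->plug->G->R->C->L->D->refl->H->L'->F->R'->D->plug->D
Char 5 ('D'): step: R->2, L=2; D->plug->D->R->C->L->D->refl->H->L'->F->R'->B->plug->B
Char 6 ('G'): step: R->3, L=2; G->plug->G->R->G->L->B->refl->E->L'->H->R'->D->plug->D
Char 7 ('C'): step: R->4, L=2; C->plug->C->R->G->L->B->refl->E->L'->H->R'->D->plug->D
Char 8 ('C'): step: R->5, L=2; C->plug->C->R->G->L->B->refl->E->L'->H->R'->A->plug->A
Char 9 ('B'): step: R->6, L=2; B->plug->B->R->F->L->H->refl->D->L'->C->R'->C->plug->C
Char 10 ('G'): step: R->7, L=2; G->plug->G->R->F->L->H->refl->D->L'->C->R'->C->plug->C
Char 11 ('D'): step: R->0, L->3 (L advanced); D->plug->D->R->H->L->E->refl->B->L'->C->R'->G->plug->G
Final: ciphertext=GFHDBDDACCG, RIGHT=0, LEFT=3

Answer: GFHDBDDACCG 0 3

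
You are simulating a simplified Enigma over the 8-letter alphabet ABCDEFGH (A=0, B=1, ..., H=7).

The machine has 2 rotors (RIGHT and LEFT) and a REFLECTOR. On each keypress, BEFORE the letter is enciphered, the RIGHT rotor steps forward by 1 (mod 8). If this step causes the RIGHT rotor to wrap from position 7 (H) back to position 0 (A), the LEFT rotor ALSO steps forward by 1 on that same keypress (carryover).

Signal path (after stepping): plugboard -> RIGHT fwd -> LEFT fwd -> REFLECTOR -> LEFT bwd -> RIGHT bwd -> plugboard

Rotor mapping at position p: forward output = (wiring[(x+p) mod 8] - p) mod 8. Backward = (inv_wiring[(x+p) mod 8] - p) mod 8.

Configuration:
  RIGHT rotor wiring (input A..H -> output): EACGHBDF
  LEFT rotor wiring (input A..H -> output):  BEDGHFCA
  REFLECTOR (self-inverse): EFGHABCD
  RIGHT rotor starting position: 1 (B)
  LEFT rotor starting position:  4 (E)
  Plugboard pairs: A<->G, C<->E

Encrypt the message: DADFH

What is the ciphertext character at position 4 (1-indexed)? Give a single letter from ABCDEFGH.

Char 1 ('D'): step: R->2, L=4; D->plug->D->R->H->L->C->refl->G->L'->C->R'->G->plug->A
Char 2 ('A'): step: R->3, L=4; A->plug->G->R->F->L->A->refl->E->L'->D->R'->A->plug->G
Char 3 ('D'): step: R->4, L=4; D->plug->D->R->B->L->B->refl->F->L'->E->R'->F->plug->F
Char 4 ('F'): step: R->5, L=4; F->plug->F->R->F->L->A->refl->E->L'->D->R'->E->plug->C

C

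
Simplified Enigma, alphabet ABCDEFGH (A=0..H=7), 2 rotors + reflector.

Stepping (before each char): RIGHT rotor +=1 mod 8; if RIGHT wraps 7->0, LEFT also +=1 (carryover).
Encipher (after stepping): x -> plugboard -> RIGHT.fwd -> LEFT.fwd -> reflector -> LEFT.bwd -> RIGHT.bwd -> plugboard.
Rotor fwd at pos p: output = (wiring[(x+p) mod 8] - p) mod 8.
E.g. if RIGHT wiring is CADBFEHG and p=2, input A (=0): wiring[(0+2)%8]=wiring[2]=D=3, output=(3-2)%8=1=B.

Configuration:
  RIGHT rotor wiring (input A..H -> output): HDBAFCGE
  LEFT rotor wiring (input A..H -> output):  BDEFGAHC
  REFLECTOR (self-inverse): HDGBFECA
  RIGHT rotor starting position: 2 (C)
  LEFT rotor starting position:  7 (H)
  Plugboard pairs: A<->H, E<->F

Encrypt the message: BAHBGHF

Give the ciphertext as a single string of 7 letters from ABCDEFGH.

Char 1 ('B'): step: R->3, L=7; B->plug->B->R->C->L->E->refl->F->L'->D->R'->D->plug->D
Char 2 ('A'): step: R->4, L=7; A->plug->H->R->E->L->G->refl->C->L'->B->R'->A->plug->H
Char 3 ('H'): step: R->5, L=7; H->plug->A->R->F->L->H->refl->A->L'->H->R'->C->plug->C
Char 4 ('B'): step: R->6, L=7; B->plug->B->R->G->L->B->refl->D->L'->A->R'->A->plug->H
Char 5 ('G'): step: R->7, L=7; G->plug->G->R->D->L->F->refl->E->L'->C->R'->D->plug->D
Char 6 ('H'): step: R->0, L->0 (L advanced); H->plug->A->R->H->L->C->refl->G->L'->E->R'->H->plug->A
Char 7 ('F'): step: R->1, L=0; F->plug->E->R->B->L->D->refl->B->L'->A->R'->B->plug->B

Answer: DHCHDAB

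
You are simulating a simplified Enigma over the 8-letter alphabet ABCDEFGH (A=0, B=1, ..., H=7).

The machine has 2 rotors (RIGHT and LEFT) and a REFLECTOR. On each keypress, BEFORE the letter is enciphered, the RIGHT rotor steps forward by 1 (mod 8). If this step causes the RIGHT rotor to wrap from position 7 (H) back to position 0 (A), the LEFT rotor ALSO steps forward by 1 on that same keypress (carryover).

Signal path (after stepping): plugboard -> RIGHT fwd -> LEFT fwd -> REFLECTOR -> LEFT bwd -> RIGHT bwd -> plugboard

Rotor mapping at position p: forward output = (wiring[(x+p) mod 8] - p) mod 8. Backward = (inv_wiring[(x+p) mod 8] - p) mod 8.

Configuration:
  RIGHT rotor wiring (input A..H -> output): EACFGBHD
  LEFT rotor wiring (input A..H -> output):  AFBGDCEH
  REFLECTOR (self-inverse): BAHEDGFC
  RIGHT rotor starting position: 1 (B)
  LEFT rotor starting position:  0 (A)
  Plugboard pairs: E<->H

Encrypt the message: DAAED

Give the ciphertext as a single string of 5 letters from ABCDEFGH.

Answer: HHHHG

Derivation:
Char 1 ('D'): step: R->2, L=0; D->plug->D->R->H->L->H->refl->C->L'->F->R'->E->plug->H
Char 2 ('A'): step: R->3, L=0; A->plug->A->R->C->L->B->refl->A->L'->A->R'->E->plug->H
Char 3 ('A'): step: R->4, L=0; A->plug->A->R->C->L->B->refl->A->L'->A->R'->E->plug->H
Char 4 ('E'): step: R->5, L=0; E->plug->H->R->B->L->F->refl->G->L'->D->R'->E->plug->H
Char 5 ('D'): step: R->6, L=0; D->plug->D->R->C->L->B->refl->A->L'->A->R'->G->plug->G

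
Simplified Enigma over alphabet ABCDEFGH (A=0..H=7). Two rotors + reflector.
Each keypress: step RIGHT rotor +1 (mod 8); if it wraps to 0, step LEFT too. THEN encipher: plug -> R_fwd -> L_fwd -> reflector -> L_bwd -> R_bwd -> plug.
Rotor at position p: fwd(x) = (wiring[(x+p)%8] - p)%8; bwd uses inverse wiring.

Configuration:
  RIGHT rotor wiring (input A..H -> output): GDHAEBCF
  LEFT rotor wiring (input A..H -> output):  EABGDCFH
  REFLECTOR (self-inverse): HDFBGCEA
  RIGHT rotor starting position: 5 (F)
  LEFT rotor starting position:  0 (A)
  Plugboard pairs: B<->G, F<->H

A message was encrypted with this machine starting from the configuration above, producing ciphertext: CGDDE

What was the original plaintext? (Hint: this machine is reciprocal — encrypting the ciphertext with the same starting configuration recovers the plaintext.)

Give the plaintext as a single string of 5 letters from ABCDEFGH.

Char 1 ('C'): step: R->6, L=0; C->plug->C->R->A->L->E->refl->G->L'->D->R'->H->plug->F
Char 2 ('G'): step: R->7, L=0; G->plug->B->R->H->L->H->refl->A->L'->B->R'->E->plug->E
Char 3 ('D'): step: R->0, L->1 (L advanced); D->plug->D->R->A->L->H->refl->A->L'->B->R'->F->plug->H
Char 4 ('D'): step: R->1, L=1; D->plug->D->R->D->L->C->refl->F->L'->C->R'->A->plug->A
Char 5 ('E'): step: R->2, L=1; E->plug->E->R->A->L->H->refl->A->L'->B->R'->H->plug->F

Answer: FEHAF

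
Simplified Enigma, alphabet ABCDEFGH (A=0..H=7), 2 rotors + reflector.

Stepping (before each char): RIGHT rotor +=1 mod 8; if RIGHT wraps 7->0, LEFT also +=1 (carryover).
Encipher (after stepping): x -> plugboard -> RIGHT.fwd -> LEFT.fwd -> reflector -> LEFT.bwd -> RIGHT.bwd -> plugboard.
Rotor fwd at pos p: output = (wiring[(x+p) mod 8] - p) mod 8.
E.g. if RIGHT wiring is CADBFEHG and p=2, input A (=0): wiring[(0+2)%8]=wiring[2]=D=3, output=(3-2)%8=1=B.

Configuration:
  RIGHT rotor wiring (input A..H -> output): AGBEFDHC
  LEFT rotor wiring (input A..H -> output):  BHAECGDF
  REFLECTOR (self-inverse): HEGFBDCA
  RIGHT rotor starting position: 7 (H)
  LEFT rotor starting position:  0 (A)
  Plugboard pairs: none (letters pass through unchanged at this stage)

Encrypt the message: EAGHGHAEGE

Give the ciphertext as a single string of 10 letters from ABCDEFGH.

Answer: ABCGHCGHEF

Derivation:
Char 1 ('E'): step: R->0, L->1 (L advanced); E->plug->E->R->F->L->C->refl->G->L'->A->R'->A->plug->A
Char 2 ('A'): step: R->1, L=1; A->plug->A->R->F->L->C->refl->G->L'->A->R'->B->plug->B
Char 3 ('G'): step: R->2, L=1; G->plug->G->R->G->L->E->refl->B->L'->D->R'->C->plug->C
Char 4 ('H'): step: R->3, L=1; H->plug->H->R->G->L->E->refl->B->L'->D->R'->G->plug->G
Char 5 ('G'): step: R->4, L=1; G->plug->G->R->F->L->C->refl->G->L'->A->R'->H->plug->H
Char 6 ('H'): step: R->5, L=1; H->plug->H->R->A->L->G->refl->C->L'->F->R'->C->plug->C
Char 7 ('A'): step: R->6, L=1; A->plug->A->R->B->L->H->refl->A->L'->H->R'->G->plug->G
Char 8 ('E'): step: R->7, L=1; E->plug->E->R->F->L->C->refl->G->L'->A->R'->H->plug->H
Char 9 ('G'): step: R->0, L->2 (L advanced); G->plug->G->R->H->L->F->refl->D->L'->F->R'->E->plug->E
Char 10 ('E'): step: R->1, L=2; E->plug->E->R->C->L->A->refl->H->L'->G->R'->F->plug->F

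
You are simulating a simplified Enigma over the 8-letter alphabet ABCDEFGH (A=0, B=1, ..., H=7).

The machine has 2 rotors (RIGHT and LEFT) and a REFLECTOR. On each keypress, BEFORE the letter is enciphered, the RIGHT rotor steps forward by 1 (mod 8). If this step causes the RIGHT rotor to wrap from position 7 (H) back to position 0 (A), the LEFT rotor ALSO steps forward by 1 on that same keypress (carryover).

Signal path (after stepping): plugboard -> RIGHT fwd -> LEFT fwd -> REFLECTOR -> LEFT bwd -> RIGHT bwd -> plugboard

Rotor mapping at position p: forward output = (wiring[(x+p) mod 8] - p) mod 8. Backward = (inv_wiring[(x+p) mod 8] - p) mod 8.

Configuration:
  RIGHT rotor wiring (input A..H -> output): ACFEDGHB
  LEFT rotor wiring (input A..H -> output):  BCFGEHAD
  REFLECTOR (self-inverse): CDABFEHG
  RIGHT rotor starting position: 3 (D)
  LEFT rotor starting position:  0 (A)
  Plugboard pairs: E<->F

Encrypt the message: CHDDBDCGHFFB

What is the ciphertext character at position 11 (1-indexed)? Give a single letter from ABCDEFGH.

Char 1 ('C'): step: R->4, L=0; C->plug->C->R->D->L->G->refl->H->L'->F->R'->D->plug->D
Char 2 ('H'): step: R->5, L=0; H->plug->H->R->G->L->A->refl->C->L'->B->R'->A->plug->A
Char 3 ('D'): step: R->6, L=0; D->plug->D->R->E->L->E->refl->F->L'->C->R'->C->plug->C
Char 4 ('D'): step: R->7, L=0; D->plug->D->R->G->L->A->refl->C->L'->B->R'->B->plug->B
Char 5 ('B'): step: R->0, L->1 (L advanced); B->plug->B->R->C->L->F->refl->E->L'->B->R'->H->plug->H
Char 6 ('D'): step: R->1, L=1; D->plug->D->R->C->L->F->refl->E->L'->B->R'->A->plug->A
Char 7 ('C'): step: R->2, L=1; C->plug->C->R->B->L->E->refl->F->L'->C->R'->B->plug->B
Char 8 ('G'): step: R->3, L=1; G->plug->G->R->H->L->A->refl->C->L'->G->R'->E->plug->F
Char 9 ('H'): step: R->4, L=1; H->plug->H->R->A->L->B->refl->D->L'->D->R'->C->plug->C
Char 10 ('F'): step: R->5, L=1; F->plug->E->R->F->L->H->refl->G->L'->E->R'->C->plug->C
Char 11 ('F'): step: R->6, L=1; F->plug->E->R->H->L->A->refl->C->L'->G->R'->F->plug->E

E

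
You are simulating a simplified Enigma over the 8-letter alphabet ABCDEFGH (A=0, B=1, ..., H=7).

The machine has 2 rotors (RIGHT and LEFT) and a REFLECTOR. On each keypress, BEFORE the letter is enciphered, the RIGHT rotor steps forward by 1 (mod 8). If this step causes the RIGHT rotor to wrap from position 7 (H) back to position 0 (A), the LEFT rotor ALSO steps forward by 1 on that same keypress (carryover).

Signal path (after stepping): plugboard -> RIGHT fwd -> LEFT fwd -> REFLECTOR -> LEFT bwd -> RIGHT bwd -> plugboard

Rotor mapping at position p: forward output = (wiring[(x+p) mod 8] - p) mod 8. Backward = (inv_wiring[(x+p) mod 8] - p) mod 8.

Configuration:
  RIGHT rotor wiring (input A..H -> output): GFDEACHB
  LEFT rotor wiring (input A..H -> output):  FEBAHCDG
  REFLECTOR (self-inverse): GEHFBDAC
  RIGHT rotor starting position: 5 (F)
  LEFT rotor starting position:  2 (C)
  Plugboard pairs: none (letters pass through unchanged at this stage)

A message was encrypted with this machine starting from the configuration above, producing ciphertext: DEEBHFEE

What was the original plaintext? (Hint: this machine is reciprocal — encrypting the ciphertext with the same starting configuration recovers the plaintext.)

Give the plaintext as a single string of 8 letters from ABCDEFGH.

Char 1 ('D'): step: R->6, L=2; D->plug->D->R->H->L->C->refl->H->L'->A->R'->C->plug->C
Char 2 ('E'): step: R->7, L=2; E->plug->E->R->F->L->E->refl->B->L'->E->R'->D->plug->D
Char 3 ('E'): step: R->0, L->3 (L advanced); E->plug->E->R->A->L->F->refl->D->L'->E->R'->D->plug->D
Char 4 ('B'): step: R->1, L=3; B->plug->B->R->C->L->H->refl->C->L'->F->R'->H->plug->H
Char 5 ('H'): step: R->2, L=3; H->plug->H->R->D->L->A->refl->G->L'->H->R'->F->plug->F
Char 6 ('F'): step: R->3, L=3; F->plug->F->R->D->L->A->refl->G->L'->H->R'->C->plug->C
Char 7 ('E'): step: R->4, L=3; E->plug->E->R->C->L->H->refl->C->L'->F->R'->D->plug->D
Char 8 ('E'): step: R->5, L=3; E->plug->E->R->A->L->F->refl->D->L'->E->R'->C->plug->C

Answer: CDDHFCDC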